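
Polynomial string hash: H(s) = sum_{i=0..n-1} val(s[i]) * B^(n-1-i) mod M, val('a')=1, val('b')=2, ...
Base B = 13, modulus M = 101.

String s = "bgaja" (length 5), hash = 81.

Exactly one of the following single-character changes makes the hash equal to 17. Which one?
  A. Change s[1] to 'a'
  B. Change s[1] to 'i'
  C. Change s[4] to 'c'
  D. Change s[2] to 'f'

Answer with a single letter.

Answer: D

Derivation:
Option A: s[1]='g'->'a', delta=(1-7)*13^3 mod 101 = 49, hash=81+49 mod 101 = 29
Option B: s[1]='g'->'i', delta=(9-7)*13^3 mod 101 = 51, hash=81+51 mod 101 = 31
Option C: s[4]='a'->'c', delta=(3-1)*13^0 mod 101 = 2, hash=81+2 mod 101 = 83
Option D: s[2]='a'->'f', delta=(6-1)*13^2 mod 101 = 37, hash=81+37 mod 101 = 17 <-- target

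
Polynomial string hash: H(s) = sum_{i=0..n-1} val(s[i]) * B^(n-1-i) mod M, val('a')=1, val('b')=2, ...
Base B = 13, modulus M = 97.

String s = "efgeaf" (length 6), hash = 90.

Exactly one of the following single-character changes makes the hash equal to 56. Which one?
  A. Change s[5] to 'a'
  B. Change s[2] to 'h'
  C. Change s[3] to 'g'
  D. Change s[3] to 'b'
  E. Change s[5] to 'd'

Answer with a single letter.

Option A: s[5]='f'->'a', delta=(1-6)*13^0 mod 97 = 92, hash=90+92 mod 97 = 85
Option B: s[2]='g'->'h', delta=(8-7)*13^3 mod 97 = 63, hash=90+63 mod 97 = 56 <-- target
Option C: s[3]='e'->'g', delta=(7-5)*13^2 mod 97 = 47, hash=90+47 mod 97 = 40
Option D: s[3]='e'->'b', delta=(2-5)*13^2 mod 97 = 75, hash=90+75 mod 97 = 68
Option E: s[5]='f'->'d', delta=(4-6)*13^0 mod 97 = 95, hash=90+95 mod 97 = 88

Answer: B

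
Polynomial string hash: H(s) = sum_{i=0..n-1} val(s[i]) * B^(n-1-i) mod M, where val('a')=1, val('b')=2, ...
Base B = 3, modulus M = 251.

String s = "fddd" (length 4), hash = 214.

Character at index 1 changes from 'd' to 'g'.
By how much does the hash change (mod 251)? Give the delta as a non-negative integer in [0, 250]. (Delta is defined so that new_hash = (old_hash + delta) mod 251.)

Delta formula: (val(new) - val(old)) * B^(n-1-k) mod M
  val('g') - val('d') = 7 - 4 = 3
  B^(n-1-k) = 3^2 mod 251 = 9
  Delta = 3 * 9 mod 251 = 27

Answer: 27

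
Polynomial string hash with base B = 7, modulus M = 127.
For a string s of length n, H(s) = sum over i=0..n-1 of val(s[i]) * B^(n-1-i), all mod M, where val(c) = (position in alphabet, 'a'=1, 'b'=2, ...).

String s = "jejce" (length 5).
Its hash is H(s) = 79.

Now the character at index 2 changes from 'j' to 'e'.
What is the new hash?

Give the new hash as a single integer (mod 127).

Answer: 88

Derivation:
val('j') = 10, val('e') = 5
Position k = 2, exponent = n-1-k = 2
B^2 mod M = 7^2 mod 127 = 49
Delta = (5 - 10) * 49 mod 127 = 9
New hash = (79 + 9) mod 127 = 88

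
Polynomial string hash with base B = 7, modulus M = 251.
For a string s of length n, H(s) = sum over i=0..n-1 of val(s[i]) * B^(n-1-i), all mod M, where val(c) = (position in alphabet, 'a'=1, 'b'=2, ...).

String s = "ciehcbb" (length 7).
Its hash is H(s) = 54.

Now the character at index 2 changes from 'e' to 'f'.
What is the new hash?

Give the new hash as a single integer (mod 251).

Answer: 196

Derivation:
val('e') = 5, val('f') = 6
Position k = 2, exponent = n-1-k = 4
B^4 mod M = 7^4 mod 251 = 142
Delta = (6 - 5) * 142 mod 251 = 142
New hash = (54 + 142) mod 251 = 196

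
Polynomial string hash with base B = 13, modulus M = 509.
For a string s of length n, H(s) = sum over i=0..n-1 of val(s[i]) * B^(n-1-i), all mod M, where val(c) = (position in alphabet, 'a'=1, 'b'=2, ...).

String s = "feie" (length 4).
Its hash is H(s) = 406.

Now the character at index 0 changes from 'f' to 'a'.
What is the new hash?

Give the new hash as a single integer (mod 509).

Answer: 110

Derivation:
val('f') = 6, val('a') = 1
Position k = 0, exponent = n-1-k = 3
B^3 mod M = 13^3 mod 509 = 161
Delta = (1 - 6) * 161 mod 509 = 213
New hash = (406 + 213) mod 509 = 110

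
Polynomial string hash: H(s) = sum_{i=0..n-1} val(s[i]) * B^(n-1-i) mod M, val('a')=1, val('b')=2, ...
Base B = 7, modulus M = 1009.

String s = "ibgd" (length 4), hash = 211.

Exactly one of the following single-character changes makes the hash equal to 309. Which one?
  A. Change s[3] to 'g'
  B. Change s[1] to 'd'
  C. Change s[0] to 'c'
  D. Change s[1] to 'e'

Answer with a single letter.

Answer: B

Derivation:
Option A: s[3]='d'->'g', delta=(7-4)*7^0 mod 1009 = 3, hash=211+3 mod 1009 = 214
Option B: s[1]='b'->'d', delta=(4-2)*7^2 mod 1009 = 98, hash=211+98 mod 1009 = 309 <-- target
Option C: s[0]='i'->'c', delta=(3-9)*7^3 mod 1009 = 969, hash=211+969 mod 1009 = 171
Option D: s[1]='b'->'e', delta=(5-2)*7^2 mod 1009 = 147, hash=211+147 mod 1009 = 358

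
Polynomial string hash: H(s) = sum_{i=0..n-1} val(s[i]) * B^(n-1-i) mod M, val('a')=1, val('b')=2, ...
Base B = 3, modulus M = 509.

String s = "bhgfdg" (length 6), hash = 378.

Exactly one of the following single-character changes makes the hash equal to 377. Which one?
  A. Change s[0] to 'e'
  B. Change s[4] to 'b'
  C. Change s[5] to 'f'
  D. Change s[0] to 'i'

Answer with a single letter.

Answer: C

Derivation:
Option A: s[0]='b'->'e', delta=(5-2)*3^5 mod 509 = 220, hash=378+220 mod 509 = 89
Option B: s[4]='d'->'b', delta=(2-4)*3^1 mod 509 = 503, hash=378+503 mod 509 = 372
Option C: s[5]='g'->'f', delta=(6-7)*3^0 mod 509 = 508, hash=378+508 mod 509 = 377 <-- target
Option D: s[0]='b'->'i', delta=(9-2)*3^5 mod 509 = 174, hash=378+174 mod 509 = 43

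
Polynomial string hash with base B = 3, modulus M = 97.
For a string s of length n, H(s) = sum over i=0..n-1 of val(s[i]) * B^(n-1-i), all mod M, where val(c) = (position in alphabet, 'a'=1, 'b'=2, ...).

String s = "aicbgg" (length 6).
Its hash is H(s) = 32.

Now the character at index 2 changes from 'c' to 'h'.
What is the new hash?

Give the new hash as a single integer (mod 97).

Answer: 70

Derivation:
val('c') = 3, val('h') = 8
Position k = 2, exponent = n-1-k = 3
B^3 mod M = 3^3 mod 97 = 27
Delta = (8 - 3) * 27 mod 97 = 38
New hash = (32 + 38) mod 97 = 70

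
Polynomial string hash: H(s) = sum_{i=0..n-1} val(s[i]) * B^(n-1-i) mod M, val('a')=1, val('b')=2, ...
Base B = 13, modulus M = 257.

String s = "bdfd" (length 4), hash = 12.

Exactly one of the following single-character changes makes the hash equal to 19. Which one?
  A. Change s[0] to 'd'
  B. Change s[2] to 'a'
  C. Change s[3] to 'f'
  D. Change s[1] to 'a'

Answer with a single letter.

Answer: D

Derivation:
Option A: s[0]='b'->'d', delta=(4-2)*13^3 mod 257 = 25, hash=12+25 mod 257 = 37
Option B: s[2]='f'->'a', delta=(1-6)*13^1 mod 257 = 192, hash=12+192 mod 257 = 204
Option C: s[3]='d'->'f', delta=(6-4)*13^0 mod 257 = 2, hash=12+2 mod 257 = 14
Option D: s[1]='d'->'a', delta=(1-4)*13^2 mod 257 = 7, hash=12+7 mod 257 = 19 <-- target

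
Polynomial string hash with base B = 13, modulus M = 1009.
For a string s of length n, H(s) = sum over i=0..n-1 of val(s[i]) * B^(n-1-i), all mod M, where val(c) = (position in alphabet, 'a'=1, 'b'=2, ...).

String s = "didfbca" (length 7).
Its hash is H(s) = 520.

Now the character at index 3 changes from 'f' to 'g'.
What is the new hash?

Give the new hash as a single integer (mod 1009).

val('f') = 6, val('g') = 7
Position k = 3, exponent = n-1-k = 3
B^3 mod M = 13^3 mod 1009 = 179
Delta = (7 - 6) * 179 mod 1009 = 179
New hash = (520 + 179) mod 1009 = 699

Answer: 699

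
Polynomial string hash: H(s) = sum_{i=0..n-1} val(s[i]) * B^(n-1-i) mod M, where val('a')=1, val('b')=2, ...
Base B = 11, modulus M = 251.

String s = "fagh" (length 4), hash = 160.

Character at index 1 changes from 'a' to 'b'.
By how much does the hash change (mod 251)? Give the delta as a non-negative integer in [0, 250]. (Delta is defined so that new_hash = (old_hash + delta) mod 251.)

Answer: 121

Derivation:
Delta formula: (val(new) - val(old)) * B^(n-1-k) mod M
  val('b') - val('a') = 2 - 1 = 1
  B^(n-1-k) = 11^2 mod 251 = 121
  Delta = 1 * 121 mod 251 = 121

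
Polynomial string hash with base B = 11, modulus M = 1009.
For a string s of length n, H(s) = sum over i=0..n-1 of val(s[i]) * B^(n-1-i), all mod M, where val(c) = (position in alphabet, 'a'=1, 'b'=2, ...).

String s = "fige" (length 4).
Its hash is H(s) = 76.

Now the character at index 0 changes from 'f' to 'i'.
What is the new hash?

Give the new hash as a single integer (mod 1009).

Answer: 33

Derivation:
val('f') = 6, val('i') = 9
Position k = 0, exponent = n-1-k = 3
B^3 mod M = 11^3 mod 1009 = 322
Delta = (9 - 6) * 322 mod 1009 = 966
New hash = (76 + 966) mod 1009 = 33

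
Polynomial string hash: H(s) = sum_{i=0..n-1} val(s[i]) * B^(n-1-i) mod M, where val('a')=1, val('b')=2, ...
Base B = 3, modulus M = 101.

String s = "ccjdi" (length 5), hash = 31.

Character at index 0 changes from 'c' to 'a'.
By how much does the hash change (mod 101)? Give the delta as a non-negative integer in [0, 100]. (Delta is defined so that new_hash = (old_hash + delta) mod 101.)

Delta formula: (val(new) - val(old)) * B^(n-1-k) mod M
  val('a') - val('c') = 1 - 3 = -2
  B^(n-1-k) = 3^4 mod 101 = 81
  Delta = -2 * 81 mod 101 = 40

Answer: 40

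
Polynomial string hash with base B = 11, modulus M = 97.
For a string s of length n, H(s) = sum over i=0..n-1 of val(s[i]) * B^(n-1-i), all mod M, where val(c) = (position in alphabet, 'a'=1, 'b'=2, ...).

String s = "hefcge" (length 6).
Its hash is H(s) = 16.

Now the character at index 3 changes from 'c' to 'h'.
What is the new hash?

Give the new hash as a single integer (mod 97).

val('c') = 3, val('h') = 8
Position k = 3, exponent = n-1-k = 2
B^2 mod M = 11^2 mod 97 = 24
Delta = (8 - 3) * 24 mod 97 = 23
New hash = (16 + 23) mod 97 = 39

Answer: 39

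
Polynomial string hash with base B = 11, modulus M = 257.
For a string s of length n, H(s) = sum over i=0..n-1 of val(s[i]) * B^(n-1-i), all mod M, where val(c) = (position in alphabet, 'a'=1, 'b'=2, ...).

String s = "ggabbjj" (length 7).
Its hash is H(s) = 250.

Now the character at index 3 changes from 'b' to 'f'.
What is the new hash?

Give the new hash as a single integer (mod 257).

Answer: 177

Derivation:
val('b') = 2, val('f') = 6
Position k = 3, exponent = n-1-k = 3
B^3 mod M = 11^3 mod 257 = 46
Delta = (6 - 2) * 46 mod 257 = 184
New hash = (250 + 184) mod 257 = 177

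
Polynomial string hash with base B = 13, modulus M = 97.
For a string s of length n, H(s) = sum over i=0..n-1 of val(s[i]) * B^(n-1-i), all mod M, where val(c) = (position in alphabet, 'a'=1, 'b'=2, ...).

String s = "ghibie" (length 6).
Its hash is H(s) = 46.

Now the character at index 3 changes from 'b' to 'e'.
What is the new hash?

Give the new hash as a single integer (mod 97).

val('b') = 2, val('e') = 5
Position k = 3, exponent = n-1-k = 2
B^2 mod M = 13^2 mod 97 = 72
Delta = (5 - 2) * 72 mod 97 = 22
New hash = (46 + 22) mod 97 = 68

Answer: 68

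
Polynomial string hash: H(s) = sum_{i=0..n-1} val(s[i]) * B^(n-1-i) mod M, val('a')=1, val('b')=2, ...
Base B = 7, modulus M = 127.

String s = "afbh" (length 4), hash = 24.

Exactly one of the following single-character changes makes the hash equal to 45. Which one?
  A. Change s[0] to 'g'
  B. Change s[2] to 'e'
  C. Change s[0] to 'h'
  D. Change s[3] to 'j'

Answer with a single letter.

Option A: s[0]='a'->'g', delta=(7-1)*7^3 mod 127 = 26, hash=24+26 mod 127 = 50
Option B: s[2]='b'->'e', delta=(5-2)*7^1 mod 127 = 21, hash=24+21 mod 127 = 45 <-- target
Option C: s[0]='a'->'h', delta=(8-1)*7^3 mod 127 = 115, hash=24+115 mod 127 = 12
Option D: s[3]='h'->'j', delta=(10-8)*7^0 mod 127 = 2, hash=24+2 mod 127 = 26

Answer: B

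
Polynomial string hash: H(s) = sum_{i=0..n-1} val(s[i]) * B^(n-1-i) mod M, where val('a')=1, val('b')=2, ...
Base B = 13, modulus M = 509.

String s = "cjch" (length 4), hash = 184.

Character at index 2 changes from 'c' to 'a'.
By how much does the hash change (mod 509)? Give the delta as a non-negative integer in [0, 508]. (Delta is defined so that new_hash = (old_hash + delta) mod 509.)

Answer: 483

Derivation:
Delta formula: (val(new) - val(old)) * B^(n-1-k) mod M
  val('a') - val('c') = 1 - 3 = -2
  B^(n-1-k) = 13^1 mod 509 = 13
  Delta = -2 * 13 mod 509 = 483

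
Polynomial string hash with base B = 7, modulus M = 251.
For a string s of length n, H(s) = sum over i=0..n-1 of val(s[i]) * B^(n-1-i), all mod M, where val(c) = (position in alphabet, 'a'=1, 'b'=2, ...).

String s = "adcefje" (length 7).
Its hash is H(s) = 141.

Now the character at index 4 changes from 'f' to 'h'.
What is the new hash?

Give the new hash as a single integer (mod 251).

val('f') = 6, val('h') = 8
Position k = 4, exponent = n-1-k = 2
B^2 mod M = 7^2 mod 251 = 49
Delta = (8 - 6) * 49 mod 251 = 98
New hash = (141 + 98) mod 251 = 239

Answer: 239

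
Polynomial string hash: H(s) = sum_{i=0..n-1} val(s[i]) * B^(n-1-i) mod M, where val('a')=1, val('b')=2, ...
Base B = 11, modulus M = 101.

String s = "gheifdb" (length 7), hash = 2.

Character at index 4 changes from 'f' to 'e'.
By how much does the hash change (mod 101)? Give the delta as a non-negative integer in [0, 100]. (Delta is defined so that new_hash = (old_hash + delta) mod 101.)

Answer: 81

Derivation:
Delta formula: (val(new) - val(old)) * B^(n-1-k) mod M
  val('e') - val('f') = 5 - 6 = -1
  B^(n-1-k) = 11^2 mod 101 = 20
  Delta = -1 * 20 mod 101 = 81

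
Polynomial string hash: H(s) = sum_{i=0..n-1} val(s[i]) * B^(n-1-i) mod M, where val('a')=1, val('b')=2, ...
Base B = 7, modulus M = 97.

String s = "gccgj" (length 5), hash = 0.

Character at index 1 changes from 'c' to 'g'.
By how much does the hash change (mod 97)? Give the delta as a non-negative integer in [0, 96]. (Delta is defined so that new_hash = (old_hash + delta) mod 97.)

Answer: 14

Derivation:
Delta formula: (val(new) - val(old)) * B^(n-1-k) mod M
  val('g') - val('c') = 7 - 3 = 4
  B^(n-1-k) = 7^3 mod 97 = 52
  Delta = 4 * 52 mod 97 = 14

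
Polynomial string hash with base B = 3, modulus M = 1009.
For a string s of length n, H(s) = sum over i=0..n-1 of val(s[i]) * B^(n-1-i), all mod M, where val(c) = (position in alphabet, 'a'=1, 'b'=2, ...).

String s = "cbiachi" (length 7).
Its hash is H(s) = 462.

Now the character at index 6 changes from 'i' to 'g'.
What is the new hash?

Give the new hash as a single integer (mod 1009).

Answer: 460

Derivation:
val('i') = 9, val('g') = 7
Position k = 6, exponent = n-1-k = 0
B^0 mod M = 3^0 mod 1009 = 1
Delta = (7 - 9) * 1 mod 1009 = 1007
New hash = (462 + 1007) mod 1009 = 460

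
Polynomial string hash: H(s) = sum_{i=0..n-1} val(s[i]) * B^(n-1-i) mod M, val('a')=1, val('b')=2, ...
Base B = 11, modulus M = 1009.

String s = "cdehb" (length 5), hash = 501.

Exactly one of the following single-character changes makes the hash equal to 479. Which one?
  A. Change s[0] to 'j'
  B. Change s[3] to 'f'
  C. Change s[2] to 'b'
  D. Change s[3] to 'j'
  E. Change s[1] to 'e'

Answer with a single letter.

Option A: s[0]='c'->'j', delta=(10-3)*11^4 mod 1009 = 578, hash=501+578 mod 1009 = 70
Option B: s[3]='h'->'f', delta=(6-8)*11^1 mod 1009 = 987, hash=501+987 mod 1009 = 479 <-- target
Option C: s[2]='e'->'b', delta=(2-5)*11^2 mod 1009 = 646, hash=501+646 mod 1009 = 138
Option D: s[3]='h'->'j', delta=(10-8)*11^1 mod 1009 = 22, hash=501+22 mod 1009 = 523
Option E: s[1]='d'->'e', delta=(5-4)*11^3 mod 1009 = 322, hash=501+322 mod 1009 = 823

Answer: B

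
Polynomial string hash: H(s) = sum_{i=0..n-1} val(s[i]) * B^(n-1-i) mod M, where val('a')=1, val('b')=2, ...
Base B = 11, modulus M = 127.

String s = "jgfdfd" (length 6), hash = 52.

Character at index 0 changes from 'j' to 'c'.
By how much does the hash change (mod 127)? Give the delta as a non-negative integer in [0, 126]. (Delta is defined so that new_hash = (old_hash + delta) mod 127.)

Answer: 22

Derivation:
Delta formula: (val(new) - val(old)) * B^(n-1-k) mod M
  val('c') - val('j') = 3 - 10 = -7
  B^(n-1-k) = 11^5 mod 127 = 15
  Delta = -7 * 15 mod 127 = 22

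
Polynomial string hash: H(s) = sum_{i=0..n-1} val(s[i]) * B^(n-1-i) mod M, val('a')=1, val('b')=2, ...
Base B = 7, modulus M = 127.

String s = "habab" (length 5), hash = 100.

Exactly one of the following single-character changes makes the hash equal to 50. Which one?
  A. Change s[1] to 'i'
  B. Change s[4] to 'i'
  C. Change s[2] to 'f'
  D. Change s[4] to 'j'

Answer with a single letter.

Option A: s[1]='a'->'i', delta=(9-1)*7^3 mod 127 = 77, hash=100+77 mod 127 = 50 <-- target
Option B: s[4]='b'->'i', delta=(9-2)*7^0 mod 127 = 7, hash=100+7 mod 127 = 107
Option C: s[2]='b'->'f', delta=(6-2)*7^2 mod 127 = 69, hash=100+69 mod 127 = 42
Option D: s[4]='b'->'j', delta=(10-2)*7^0 mod 127 = 8, hash=100+8 mod 127 = 108

Answer: A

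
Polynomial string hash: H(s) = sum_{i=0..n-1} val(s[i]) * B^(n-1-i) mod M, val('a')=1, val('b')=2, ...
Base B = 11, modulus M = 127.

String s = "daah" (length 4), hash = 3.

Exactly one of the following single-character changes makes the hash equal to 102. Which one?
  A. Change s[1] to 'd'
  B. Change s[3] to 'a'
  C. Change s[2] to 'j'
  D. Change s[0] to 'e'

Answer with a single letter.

Option A: s[1]='a'->'d', delta=(4-1)*11^2 mod 127 = 109, hash=3+109 mod 127 = 112
Option B: s[3]='h'->'a', delta=(1-8)*11^0 mod 127 = 120, hash=3+120 mod 127 = 123
Option C: s[2]='a'->'j', delta=(10-1)*11^1 mod 127 = 99, hash=3+99 mod 127 = 102 <-- target
Option D: s[0]='d'->'e', delta=(5-4)*11^3 mod 127 = 61, hash=3+61 mod 127 = 64

Answer: C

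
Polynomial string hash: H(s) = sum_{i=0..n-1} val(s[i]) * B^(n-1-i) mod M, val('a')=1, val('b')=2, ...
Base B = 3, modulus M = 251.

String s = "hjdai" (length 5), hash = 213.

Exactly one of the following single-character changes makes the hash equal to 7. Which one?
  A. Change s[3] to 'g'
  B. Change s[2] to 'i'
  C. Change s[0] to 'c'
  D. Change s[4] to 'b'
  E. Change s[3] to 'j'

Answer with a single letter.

Answer: B

Derivation:
Option A: s[3]='a'->'g', delta=(7-1)*3^1 mod 251 = 18, hash=213+18 mod 251 = 231
Option B: s[2]='d'->'i', delta=(9-4)*3^2 mod 251 = 45, hash=213+45 mod 251 = 7 <-- target
Option C: s[0]='h'->'c', delta=(3-8)*3^4 mod 251 = 97, hash=213+97 mod 251 = 59
Option D: s[4]='i'->'b', delta=(2-9)*3^0 mod 251 = 244, hash=213+244 mod 251 = 206
Option E: s[3]='a'->'j', delta=(10-1)*3^1 mod 251 = 27, hash=213+27 mod 251 = 240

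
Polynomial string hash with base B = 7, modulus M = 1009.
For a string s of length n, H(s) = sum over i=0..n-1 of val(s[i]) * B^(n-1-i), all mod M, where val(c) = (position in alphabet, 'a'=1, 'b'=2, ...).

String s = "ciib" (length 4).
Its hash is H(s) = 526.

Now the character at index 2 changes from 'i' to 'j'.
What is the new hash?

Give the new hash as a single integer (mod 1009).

val('i') = 9, val('j') = 10
Position k = 2, exponent = n-1-k = 1
B^1 mod M = 7^1 mod 1009 = 7
Delta = (10 - 9) * 7 mod 1009 = 7
New hash = (526 + 7) mod 1009 = 533

Answer: 533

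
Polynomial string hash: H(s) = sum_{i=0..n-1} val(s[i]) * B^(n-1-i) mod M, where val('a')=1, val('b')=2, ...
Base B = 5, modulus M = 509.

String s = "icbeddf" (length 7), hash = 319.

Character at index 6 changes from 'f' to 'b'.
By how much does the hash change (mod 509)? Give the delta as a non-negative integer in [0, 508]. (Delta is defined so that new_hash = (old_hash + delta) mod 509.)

Answer: 505

Derivation:
Delta formula: (val(new) - val(old)) * B^(n-1-k) mod M
  val('b') - val('f') = 2 - 6 = -4
  B^(n-1-k) = 5^0 mod 509 = 1
  Delta = -4 * 1 mod 509 = 505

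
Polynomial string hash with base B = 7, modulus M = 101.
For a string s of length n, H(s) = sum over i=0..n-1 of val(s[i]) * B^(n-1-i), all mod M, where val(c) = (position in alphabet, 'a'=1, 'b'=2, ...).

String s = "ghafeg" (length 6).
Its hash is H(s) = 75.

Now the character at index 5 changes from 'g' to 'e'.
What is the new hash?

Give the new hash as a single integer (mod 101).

val('g') = 7, val('e') = 5
Position k = 5, exponent = n-1-k = 0
B^0 mod M = 7^0 mod 101 = 1
Delta = (5 - 7) * 1 mod 101 = 99
New hash = (75 + 99) mod 101 = 73

Answer: 73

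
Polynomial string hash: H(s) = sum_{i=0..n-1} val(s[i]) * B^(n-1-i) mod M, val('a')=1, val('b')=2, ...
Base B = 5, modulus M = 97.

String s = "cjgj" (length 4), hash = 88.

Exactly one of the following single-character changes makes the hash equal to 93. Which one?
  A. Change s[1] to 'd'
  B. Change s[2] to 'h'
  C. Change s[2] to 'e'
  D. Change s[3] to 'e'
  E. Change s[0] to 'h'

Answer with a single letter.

Option A: s[1]='j'->'d', delta=(4-10)*5^2 mod 97 = 44, hash=88+44 mod 97 = 35
Option B: s[2]='g'->'h', delta=(8-7)*5^1 mod 97 = 5, hash=88+5 mod 97 = 93 <-- target
Option C: s[2]='g'->'e', delta=(5-7)*5^1 mod 97 = 87, hash=88+87 mod 97 = 78
Option D: s[3]='j'->'e', delta=(5-10)*5^0 mod 97 = 92, hash=88+92 mod 97 = 83
Option E: s[0]='c'->'h', delta=(8-3)*5^3 mod 97 = 43, hash=88+43 mod 97 = 34

Answer: B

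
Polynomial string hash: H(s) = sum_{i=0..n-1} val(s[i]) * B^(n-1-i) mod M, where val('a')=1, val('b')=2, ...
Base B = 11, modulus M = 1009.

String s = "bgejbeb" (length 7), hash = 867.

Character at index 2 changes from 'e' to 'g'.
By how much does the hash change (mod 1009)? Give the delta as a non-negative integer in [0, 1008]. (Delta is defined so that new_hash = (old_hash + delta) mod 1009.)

Delta formula: (val(new) - val(old)) * B^(n-1-k) mod M
  val('g') - val('e') = 7 - 5 = 2
  B^(n-1-k) = 11^4 mod 1009 = 515
  Delta = 2 * 515 mod 1009 = 21

Answer: 21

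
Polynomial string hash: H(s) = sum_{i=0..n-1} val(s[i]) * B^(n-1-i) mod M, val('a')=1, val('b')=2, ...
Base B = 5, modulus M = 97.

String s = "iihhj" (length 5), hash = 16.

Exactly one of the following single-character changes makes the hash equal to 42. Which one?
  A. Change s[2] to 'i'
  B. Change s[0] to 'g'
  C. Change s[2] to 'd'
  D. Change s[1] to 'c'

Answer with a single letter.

Answer: D

Derivation:
Option A: s[2]='h'->'i', delta=(9-8)*5^2 mod 97 = 25, hash=16+25 mod 97 = 41
Option B: s[0]='i'->'g', delta=(7-9)*5^4 mod 97 = 11, hash=16+11 mod 97 = 27
Option C: s[2]='h'->'d', delta=(4-8)*5^2 mod 97 = 94, hash=16+94 mod 97 = 13
Option D: s[1]='i'->'c', delta=(3-9)*5^3 mod 97 = 26, hash=16+26 mod 97 = 42 <-- target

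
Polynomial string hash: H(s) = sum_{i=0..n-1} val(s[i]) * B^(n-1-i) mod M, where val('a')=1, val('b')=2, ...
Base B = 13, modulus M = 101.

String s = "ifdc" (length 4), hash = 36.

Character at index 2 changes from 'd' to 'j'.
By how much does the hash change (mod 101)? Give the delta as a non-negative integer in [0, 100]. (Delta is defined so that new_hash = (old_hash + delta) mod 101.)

Answer: 78

Derivation:
Delta formula: (val(new) - val(old)) * B^(n-1-k) mod M
  val('j') - val('d') = 10 - 4 = 6
  B^(n-1-k) = 13^1 mod 101 = 13
  Delta = 6 * 13 mod 101 = 78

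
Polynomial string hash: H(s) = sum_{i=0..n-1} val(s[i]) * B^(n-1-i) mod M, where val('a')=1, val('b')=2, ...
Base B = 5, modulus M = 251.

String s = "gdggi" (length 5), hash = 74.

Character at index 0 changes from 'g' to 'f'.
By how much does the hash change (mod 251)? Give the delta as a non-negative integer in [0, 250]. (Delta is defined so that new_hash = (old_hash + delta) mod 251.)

Delta formula: (val(new) - val(old)) * B^(n-1-k) mod M
  val('f') - val('g') = 6 - 7 = -1
  B^(n-1-k) = 5^4 mod 251 = 123
  Delta = -1 * 123 mod 251 = 128

Answer: 128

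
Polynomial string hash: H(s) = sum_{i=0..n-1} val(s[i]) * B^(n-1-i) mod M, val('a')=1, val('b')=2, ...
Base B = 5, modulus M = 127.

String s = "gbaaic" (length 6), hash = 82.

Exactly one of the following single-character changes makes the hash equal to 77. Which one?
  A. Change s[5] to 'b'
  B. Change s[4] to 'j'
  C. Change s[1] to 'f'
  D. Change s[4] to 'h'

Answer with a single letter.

Option A: s[5]='c'->'b', delta=(2-3)*5^0 mod 127 = 126, hash=82+126 mod 127 = 81
Option B: s[4]='i'->'j', delta=(10-9)*5^1 mod 127 = 5, hash=82+5 mod 127 = 87
Option C: s[1]='b'->'f', delta=(6-2)*5^4 mod 127 = 87, hash=82+87 mod 127 = 42
Option D: s[4]='i'->'h', delta=(8-9)*5^1 mod 127 = 122, hash=82+122 mod 127 = 77 <-- target

Answer: D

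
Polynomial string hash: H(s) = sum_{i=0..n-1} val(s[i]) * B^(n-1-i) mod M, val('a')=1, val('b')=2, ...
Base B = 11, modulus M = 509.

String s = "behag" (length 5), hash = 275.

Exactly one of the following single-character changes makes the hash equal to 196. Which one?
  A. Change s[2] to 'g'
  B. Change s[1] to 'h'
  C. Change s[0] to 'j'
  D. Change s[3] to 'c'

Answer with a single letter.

Option A: s[2]='h'->'g', delta=(7-8)*11^2 mod 509 = 388, hash=275+388 mod 509 = 154
Option B: s[1]='e'->'h', delta=(8-5)*11^3 mod 509 = 430, hash=275+430 mod 509 = 196 <-- target
Option C: s[0]='b'->'j', delta=(10-2)*11^4 mod 509 = 58, hash=275+58 mod 509 = 333
Option D: s[3]='a'->'c', delta=(3-1)*11^1 mod 509 = 22, hash=275+22 mod 509 = 297

Answer: B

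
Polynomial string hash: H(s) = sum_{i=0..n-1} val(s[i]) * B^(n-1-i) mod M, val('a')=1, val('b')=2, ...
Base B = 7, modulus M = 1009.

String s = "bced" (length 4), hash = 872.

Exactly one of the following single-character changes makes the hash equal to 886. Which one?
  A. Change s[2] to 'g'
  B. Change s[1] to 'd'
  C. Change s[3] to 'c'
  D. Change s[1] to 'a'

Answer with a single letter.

Answer: A

Derivation:
Option A: s[2]='e'->'g', delta=(7-5)*7^1 mod 1009 = 14, hash=872+14 mod 1009 = 886 <-- target
Option B: s[1]='c'->'d', delta=(4-3)*7^2 mod 1009 = 49, hash=872+49 mod 1009 = 921
Option C: s[3]='d'->'c', delta=(3-4)*7^0 mod 1009 = 1008, hash=872+1008 mod 1009 = 871
Option D: s[1]='c'->'a', delta=(1-3)*7^2 mod 1009 = 911, hash=872+911 mod 1009 = 774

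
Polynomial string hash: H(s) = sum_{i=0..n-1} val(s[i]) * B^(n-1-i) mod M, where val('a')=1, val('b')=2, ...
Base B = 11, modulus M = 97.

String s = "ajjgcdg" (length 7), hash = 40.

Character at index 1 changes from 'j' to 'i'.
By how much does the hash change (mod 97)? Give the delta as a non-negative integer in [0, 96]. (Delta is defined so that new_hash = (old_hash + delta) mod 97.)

Answer: 66

Derivation:
Delta formula: (val(new) - val(old)) * B^(n-1-k) mod M
  val('i') - val('j') = 9 - 10 = -1
  B^(n-1-k) = 11^5 mod 97 = 31
  Delta = -1 * 31 mod 97 = 66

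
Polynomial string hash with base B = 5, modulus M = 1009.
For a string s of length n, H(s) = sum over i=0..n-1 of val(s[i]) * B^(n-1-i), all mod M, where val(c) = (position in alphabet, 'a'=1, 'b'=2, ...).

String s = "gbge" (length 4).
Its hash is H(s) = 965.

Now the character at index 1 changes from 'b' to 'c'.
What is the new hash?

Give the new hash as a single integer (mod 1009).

Answer: 990

Derivation:
val('b') = 2, val('c') = 3
Position k = 1, exponent = n-1-k = 2
B^2 mod M = 5^2 mod 1009 = 25
Delta = (3 - 2) * 25 mod 1009 = 25
New hash = (965 + 25) mod 1009 = 990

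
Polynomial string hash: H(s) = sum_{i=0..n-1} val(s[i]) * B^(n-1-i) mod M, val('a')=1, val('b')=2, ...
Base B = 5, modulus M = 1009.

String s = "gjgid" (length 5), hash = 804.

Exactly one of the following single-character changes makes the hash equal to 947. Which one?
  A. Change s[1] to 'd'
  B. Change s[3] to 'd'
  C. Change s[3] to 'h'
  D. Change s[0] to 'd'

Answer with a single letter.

Answer: D

Derivation:
Option A: s[1]='j'->'d', delta=(4-10)*5^3 mod 1009 = 259, hash=804+259 mod 1009 = 54
Option B: s[3]='i'->'d', delta=(4-9)*5^1 mod 1009 = 984, hash=804+984 mod 1009 = 779
Option C: s[3]='i'->'h', delta=(8-9)*5^1 mod 1009 = 1004, hash=804+1004 mod 1009 = 799
Option D: s[0]='g'->'d', delta=(4-7)*5^4 mod 1009 = 143, hash=804+143 mod 1009 = 947 <-- target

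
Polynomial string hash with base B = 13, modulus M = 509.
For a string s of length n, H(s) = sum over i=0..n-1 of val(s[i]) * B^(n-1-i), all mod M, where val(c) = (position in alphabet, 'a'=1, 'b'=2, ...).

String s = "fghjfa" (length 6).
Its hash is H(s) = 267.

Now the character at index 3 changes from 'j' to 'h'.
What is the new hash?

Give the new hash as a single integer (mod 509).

val('j') = 10, val('h') = 8
Position k = 3, exponent = n-1-k = 2
B^2 mod M = 13^2 mod 509 = 169
Delta = (8 - 10) * 169 mod 509 = 171
New hash = (267 + 171) mod 509 = 438

Answer: 438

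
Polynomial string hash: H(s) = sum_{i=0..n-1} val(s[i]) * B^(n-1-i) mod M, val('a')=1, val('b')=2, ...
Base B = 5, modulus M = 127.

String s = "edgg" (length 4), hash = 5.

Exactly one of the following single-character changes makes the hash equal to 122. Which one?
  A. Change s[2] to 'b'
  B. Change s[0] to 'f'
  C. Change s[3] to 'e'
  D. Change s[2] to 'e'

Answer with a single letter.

Option A: s[2]='g'->'b', delta=(2-7)*5^1 mod 127 = 102, hash=5+102 mod 127 = 107
Option B: s[0]='e'->'f', delta=(6-5)*5^3 mod 127 = 125, hash=5+125 mod 127 = 3
Option C: s[3]='g'->'e', delta=(5-7)*5^0 mod 127 = 125, hash=5+125 mod 127 = 3
Option D: s[2]='g'->'e', delta=(5-7)*5^1 mod 127 = 117, hash=5+117 mod 127 = 122 <-- target

Answer: D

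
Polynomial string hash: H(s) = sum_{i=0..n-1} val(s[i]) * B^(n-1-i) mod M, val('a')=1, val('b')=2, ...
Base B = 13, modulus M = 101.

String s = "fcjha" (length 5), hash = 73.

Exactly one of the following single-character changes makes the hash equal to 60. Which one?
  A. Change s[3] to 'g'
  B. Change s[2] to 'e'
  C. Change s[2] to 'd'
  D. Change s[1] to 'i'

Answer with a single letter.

Option A: s[3]='h'->'g', delta=(7-8)*13^1 mod 101 = 88, hash=73+88 mod 101 = 60 <-- target
Option B: s[2]='j'->'e', delta=(5-10)*13^2 mod 101 = 64, hash=73+64 mod 101 = 36
Option C: s[2]='j'->'d', delta=(4-10)*13^2 mod 101 = 97, hash=73+97 mod 101 = 69
Option D: s[1]='c'->'i', delta=(9-3)*13^3 mod 101 = 52, hash=73+52 mod 101 = 24

Answer: A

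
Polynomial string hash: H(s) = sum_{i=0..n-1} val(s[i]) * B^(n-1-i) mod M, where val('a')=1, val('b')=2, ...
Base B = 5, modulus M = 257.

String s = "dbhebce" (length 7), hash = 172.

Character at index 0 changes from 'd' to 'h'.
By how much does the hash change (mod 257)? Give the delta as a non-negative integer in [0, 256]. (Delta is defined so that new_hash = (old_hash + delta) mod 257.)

Delta formula: (val(new) - val(old)) * B^(n-1-k) mod M
  val('h') - val('d') = 8 - 4 = 4
  B^(n-1-k) = 5^6 mod 257 = 205
  Delta = 4 * 205 mod 257 = 49

Answer: 49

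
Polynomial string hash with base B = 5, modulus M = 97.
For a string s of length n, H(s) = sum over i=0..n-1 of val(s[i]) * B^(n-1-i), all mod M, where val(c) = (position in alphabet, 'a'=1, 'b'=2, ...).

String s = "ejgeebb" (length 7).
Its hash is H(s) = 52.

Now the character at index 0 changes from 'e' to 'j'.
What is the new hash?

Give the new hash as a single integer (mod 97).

val('e') = 5, val('j') = 10
Position k = 0, exponent = n-1-k = 6
B^6 mod M = 5^6 mod 97 = 8
Delta = (10 - 5) * 8 mod 97 = 40
New hash = (52 + 40) mod 97 = 92

Answer: 92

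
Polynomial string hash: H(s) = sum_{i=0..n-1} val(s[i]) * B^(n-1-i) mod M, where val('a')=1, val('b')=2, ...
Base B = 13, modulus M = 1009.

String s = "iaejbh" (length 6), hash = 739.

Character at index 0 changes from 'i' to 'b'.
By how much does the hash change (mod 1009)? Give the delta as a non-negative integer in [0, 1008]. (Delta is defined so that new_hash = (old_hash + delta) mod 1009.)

Answer: 133

Derivation:
Delta formula: (val(new) - val(old)) * B^(n-1-k) mod M
  val('b') - val('i') = 2 - 9 = -7
  B^(n-1-k) = 13^5 mod 1009 = 990
  Delta = -7 * 990 mod 1009 = 133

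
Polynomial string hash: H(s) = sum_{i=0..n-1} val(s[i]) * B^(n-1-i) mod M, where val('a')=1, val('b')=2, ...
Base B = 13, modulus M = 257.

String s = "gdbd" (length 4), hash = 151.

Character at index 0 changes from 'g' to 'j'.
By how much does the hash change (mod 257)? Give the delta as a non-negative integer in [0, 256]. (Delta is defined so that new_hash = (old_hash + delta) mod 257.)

Answer: 166

Derivation:
Delta formula: (val(new) - val(old)) * B^(n-1-k) mod M
  val('j') - val('g') = 10 - 7 = 3
  B^(n-1-k) = 13^3 mod 257 = 141
  Delta = 3 * 141 mod 257 = 166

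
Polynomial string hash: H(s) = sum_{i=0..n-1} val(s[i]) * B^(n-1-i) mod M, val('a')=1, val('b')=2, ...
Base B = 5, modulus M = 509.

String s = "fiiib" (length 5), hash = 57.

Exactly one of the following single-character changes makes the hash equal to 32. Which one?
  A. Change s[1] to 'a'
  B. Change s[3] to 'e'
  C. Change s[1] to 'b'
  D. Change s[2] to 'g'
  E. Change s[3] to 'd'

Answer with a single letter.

Option A: s[1]='i'->'a', delta=(1-9)*5^3 mod 509 = 18, hash=57+18 mod 509 = 75
Option B: s[3]='i'->'e', delta=(5-9)*5^1 mod 509 = 489, hash=57+489 mod 509 = 37
Option C: s[1]='i'->'b', delta=(2-9)*5^3 mod 509 = 143, hash=57+143 mod 509 = 200
Option D: s[2]='i'->'g', delta=(7-9)*5^2 mod 509 = 459, hash=57+459 mod 509 = 7
Option E: s[3]='i'->'d', delta=(4-9)*5^1 mod 509 = 484, hash=57+484 mod 509 = 32 <-- target

Answer: E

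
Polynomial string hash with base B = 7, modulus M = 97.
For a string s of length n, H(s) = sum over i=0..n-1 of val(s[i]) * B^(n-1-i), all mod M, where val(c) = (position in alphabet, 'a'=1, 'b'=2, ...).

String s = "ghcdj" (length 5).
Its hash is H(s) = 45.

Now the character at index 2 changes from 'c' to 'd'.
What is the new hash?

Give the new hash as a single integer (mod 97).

val('c') = 3, val('d') = 4
Position k = 2, exponent = n-1-k = 2
B^2 mod M = 7^2 mod 97 = 49
Delta = (4 - 3) * 49 mod 97 = 49
New hash = (45 + 49) mod 97 = 94

Answer: 94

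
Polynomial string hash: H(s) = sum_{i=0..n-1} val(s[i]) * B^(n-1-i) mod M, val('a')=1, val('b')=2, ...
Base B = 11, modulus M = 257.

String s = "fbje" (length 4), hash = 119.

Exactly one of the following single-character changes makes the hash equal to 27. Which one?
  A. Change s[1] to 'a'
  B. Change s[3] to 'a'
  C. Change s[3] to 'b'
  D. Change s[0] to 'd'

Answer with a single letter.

Answer: D

Derivation:
Option A: s[1]='b'->'a', delta=(1-2)*11^2 mod 257 = 136, hash=119+136 mod 257 = 255
Option B: s[3]='e'->'a', delta=(1-5)*11^0 mod 257 = 253, hash=119+253 mod 257 = 115
Option C: s[3]='e'->'b', delta=(2-5)*11^0 mod 257 = 254, hash=119+254 mod 257 = 116
Option D: s[0]='f'->'d', delta=(4-6)*11^3 mod 257 = 165, hash=119+165 mod 257 = 27 <-- target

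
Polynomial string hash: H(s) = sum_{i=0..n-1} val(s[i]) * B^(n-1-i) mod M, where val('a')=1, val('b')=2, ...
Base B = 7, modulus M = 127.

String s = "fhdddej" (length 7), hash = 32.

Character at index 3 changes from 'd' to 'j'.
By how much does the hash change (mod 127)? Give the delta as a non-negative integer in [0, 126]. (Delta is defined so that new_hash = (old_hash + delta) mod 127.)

Delta formula: (val(new) - val(old)) * B^(n-1-k) mod M
  val('j') - val('d') = 10 - 4 = 6
  B^(n-1-k) = 7^3 mod 127 = 89
  Delta = 6 * 89 mod 127 = 26

Answer: 26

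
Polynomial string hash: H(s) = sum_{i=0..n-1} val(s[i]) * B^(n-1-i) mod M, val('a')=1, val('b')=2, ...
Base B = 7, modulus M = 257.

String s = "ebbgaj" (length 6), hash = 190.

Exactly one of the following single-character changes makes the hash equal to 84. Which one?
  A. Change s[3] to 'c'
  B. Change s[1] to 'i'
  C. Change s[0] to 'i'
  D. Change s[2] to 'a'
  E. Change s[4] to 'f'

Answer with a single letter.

Answer: C

Derivation:
Option A: s[3]='g'->'c', delta=(3-7)*7^2 mod 257 = 61, hash=190+61 mod 257 = 251
Option B: s[1]='b'->'i', delta=(9-2)*7^4 mod 257 = 102, hash=190+102 mod 257 = 35
Option C: s[0]='e'->'i', delta=(9-5)*7^5 mod 257 = 151, hash=190+151 mod 257 = 84 <-- target
Option D: s[2]='b'->'a', delta=(1-2)*7^3 mod 257 = 171, hash=190+171 mod 257 = 104
Option E: s[4]='a'->'f', delta=(6-1)*7^1 mod 257 = 35, hash=190+35 mod 257 = 225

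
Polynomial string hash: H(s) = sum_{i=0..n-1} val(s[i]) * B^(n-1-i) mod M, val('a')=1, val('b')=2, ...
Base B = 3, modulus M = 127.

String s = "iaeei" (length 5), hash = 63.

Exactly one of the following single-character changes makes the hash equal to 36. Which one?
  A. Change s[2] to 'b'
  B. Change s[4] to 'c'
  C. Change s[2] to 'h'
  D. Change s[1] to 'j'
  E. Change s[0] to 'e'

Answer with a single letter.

Answer: A

Derivation:
Option A: s[2]='e'->'b', delta=(2-5)*3^2 mod 127 = 100, hash=63+100 mod 127 = 36 <-- target
Option B: s[4]='i'->'c', delta=(3-9)*3^0 mod 127 = 121, hash=63+121 mod 127 = 57
Option C: s[2]='e'->'h', delta=(8-5)*3^2 mod 127 = 27, hash=63+27 mod 127 = 90
Option D: s[1]='a'->'j', delta=(10-1)*3^3 mod 127 = 116, hash=63+116 mod 127 = 52
Option E: s[0]='i'->'e', delta=(5-9)*3^4 mod 127 = 57, hash=63+57 mod 127 = 120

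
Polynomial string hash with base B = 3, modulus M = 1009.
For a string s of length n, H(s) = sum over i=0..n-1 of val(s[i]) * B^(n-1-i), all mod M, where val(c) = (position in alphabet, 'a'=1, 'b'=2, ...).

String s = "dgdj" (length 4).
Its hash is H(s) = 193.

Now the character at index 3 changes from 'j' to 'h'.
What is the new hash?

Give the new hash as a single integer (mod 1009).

Answer: 191

Derivation:
val('j') = 10, val('h') = 8
Position k = 3, exponent = n-1-k = 0
B^0 mod M = 3^0 mod 1009 = 1
Delta = (8 - 10) * 1 mod 1009 = 1007
New hash = (193 + 1007) mod 1009 = 191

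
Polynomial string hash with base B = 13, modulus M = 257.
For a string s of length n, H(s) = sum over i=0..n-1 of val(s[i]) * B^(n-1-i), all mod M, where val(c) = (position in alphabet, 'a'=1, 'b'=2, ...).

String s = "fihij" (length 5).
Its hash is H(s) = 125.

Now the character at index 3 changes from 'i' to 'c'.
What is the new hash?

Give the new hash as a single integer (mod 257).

Answer: 47

Derivation:
val('i') = 9, val('c') = 3
Position k = 3, exponent = n-1-k = 1
B^1 mod M = 13^1 mod 257 = 13
Delta = (3 - 9) * 13 mod 257 = 179
New hash = (125 + 179) mod 257 = 47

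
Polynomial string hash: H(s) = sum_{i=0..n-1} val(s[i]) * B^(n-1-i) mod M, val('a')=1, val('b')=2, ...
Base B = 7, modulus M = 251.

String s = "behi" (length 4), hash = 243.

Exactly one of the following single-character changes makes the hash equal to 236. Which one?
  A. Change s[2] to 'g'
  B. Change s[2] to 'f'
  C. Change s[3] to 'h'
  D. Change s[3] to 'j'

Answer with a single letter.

Option A: s[2]='h'->'g', delta=(7-8)*7^1 mod 251 = 244, hash=243+244 mod 251 = 236 <-- target
Option B: s[2]='h'->'f', delta=(6-8)*7^1 mod 251 = 237, hash=243+237 mod 251 = 229
Option C: s[3]='i'->'h', delta=(8-9)*7^0 mod 251 = 250, hash=243+250 mod 251 = 242
Option D: s[3]='i'->'j', delta=(10-9)*7^0 mod 251 = 1, hash=243+1 mod 251 = 244

Answer: A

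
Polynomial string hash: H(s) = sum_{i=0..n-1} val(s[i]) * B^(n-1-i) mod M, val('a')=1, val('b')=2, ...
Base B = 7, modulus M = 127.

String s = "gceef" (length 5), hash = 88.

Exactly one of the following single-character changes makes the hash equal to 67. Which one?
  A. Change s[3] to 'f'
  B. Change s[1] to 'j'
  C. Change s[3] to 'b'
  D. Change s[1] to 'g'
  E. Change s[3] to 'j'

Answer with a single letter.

Option A: s[3]='e'->'f', delta=(6-5)*7^1 mod 127 = 7, hash=88+7 mod 127 = 95
Option B: s[1]='c'->'j', delta=(10-3)*7^3 mod 127 = 115, hash=88+115 mod 127 = 76
Option C: s[3]='e'->'b', delta=(2-5)*7^1 mod 127 = 106, hash=88+106 mod 127 = 67 <-- target
Option D: s[1]='c'->'g', delta=(7-3)*7^3 mod 127 = 102, hash=88+102 mod 127 = 63
Option E: s[3]='e'->'j', delta=(10-5)*7^1 mod 127 = 35, hash=88+35 mod 127 = 123

Answer: C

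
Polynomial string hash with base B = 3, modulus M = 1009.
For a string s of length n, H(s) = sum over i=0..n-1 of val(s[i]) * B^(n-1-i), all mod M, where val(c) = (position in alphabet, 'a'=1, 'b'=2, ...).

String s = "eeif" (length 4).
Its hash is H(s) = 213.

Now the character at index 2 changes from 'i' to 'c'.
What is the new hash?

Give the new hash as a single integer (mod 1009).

Answer: 195

Derivation:
val('i') = 9, val('c') = 3
Position k = 2, exponent = n-1-k = 1
B^1 mod M = 3^1 mod 1009 = 3
Delta = (3 - 9) * 3 mod 1009 = 991
New hash = (213 + 991) mod 1009 = 195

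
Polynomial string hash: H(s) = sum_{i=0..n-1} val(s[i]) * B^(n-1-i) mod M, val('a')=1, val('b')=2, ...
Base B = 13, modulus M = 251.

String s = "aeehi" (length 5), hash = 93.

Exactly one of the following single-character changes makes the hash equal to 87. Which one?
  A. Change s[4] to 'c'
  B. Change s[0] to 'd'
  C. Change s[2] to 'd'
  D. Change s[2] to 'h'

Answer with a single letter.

Answer: A

Derivation:
Option A: s[4]='i'->'c', delta=(3-9)*13^0 mod 251 = 245, hash=93+245 mod 251 = 87 <-- target
Option B: s[0]='a'->'d', delta=(4-1)*13^4 mod 251 = 92, hash=93+92 mod 251 = 185
Option C: s[2]='e'->'d', delta=(4-5)*13^2 mod 251 = 82, hash=93+82 mod 251 = 175
Option D: s[2]='e'->'h', delta=(8-5)*13^2 mod 251 = 5, hash=93+5 mod 251 = 98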